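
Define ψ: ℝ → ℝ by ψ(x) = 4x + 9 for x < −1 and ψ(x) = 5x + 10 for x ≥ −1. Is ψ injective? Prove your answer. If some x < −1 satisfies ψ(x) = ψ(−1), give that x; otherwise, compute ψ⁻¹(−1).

Both pieces are strictly increasing (slopes 4 and 5), so each is injective on its own interval.
The left piece maps (−∞, −1) onto (−∞, 5); the right piece maps [−1, ∞) onto [5, ∞).
These images are disjoint, so no value is attained by both pieces. Therefore ψ is injective.
Because the two images are disjoint, no x < −1 has ψ(x) = ψ(−1), so we compute ψ⁻¹(−1): −1 lies in (−∞, 5), so solve 4x + 9 = −1: x = (−1 − 9)/4 = −5/2.

-5/2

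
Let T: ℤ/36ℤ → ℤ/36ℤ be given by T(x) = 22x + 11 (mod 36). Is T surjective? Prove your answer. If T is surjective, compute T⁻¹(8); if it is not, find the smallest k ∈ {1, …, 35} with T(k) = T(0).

Since gcd(22, 36) = 2, we have 22x ≡ 0 (mod 2) for all x, so T(x) ≡ 1 (mod 2).
But 0 ≢ 1 (mod 2), so 0 ∈ ℤ/36ℤ has no preimage. Hence T is not surjective.
Since T is not surjective, we find the least positive k with T(k) = T(0): this means 22k ≡ 0 (mod 36), i.e. 36 ∣ 22k. Since gcd(22, 36) = 2, dividing through by 2 this holds exactly when 18 ∣ 11k, and as gcd(11, 18) = 1, exactly when 18 ∣ k.
The smallest positive such k is 18.

18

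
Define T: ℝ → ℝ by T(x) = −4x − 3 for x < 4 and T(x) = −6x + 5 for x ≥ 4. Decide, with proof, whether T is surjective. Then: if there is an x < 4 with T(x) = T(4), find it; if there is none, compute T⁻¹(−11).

Both pieces are strictly decreasing (slopes −4 and −6), so each is injective on its own interval.
The left piece maps (−∞, 4) onto (−19, ∞); the right piece maps [4, ∞) onto (−∞, −19].
These images together cover ℝ, so T is surjective.
Because the two images are disjoint, no x < 4 has T(x) = T(4), so we compute T⁻¹(−11): −11 lies in (−19, ∞), so solve −4x − 3 = −11: x = (−11 + 3)/(−4) = 2.

2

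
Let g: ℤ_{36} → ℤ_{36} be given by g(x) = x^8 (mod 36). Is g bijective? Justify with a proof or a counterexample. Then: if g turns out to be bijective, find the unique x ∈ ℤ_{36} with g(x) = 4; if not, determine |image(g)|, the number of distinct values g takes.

8

g(0) = 0^8 = 0.
g(6): Repeated squaring mod 36: 6^1 ≡ 6, 6^2 ≡ 6² = 36 ≡ 0, 6^4 ≡ 0² = 0, 6^8 ≡ 0² = 0. So 6^8 ≡ 0 (mod 36).
So g(0) = g(6) = 0 while 0 ≠ 6, hence g is not injective, hence not bijective.
Since g is not bijective, we determine |image(g)|. Computing x^8 mod 36 for each x (by repeated squaring, reducing mod 36 at every step), the values g(0), g(1), …, g(35) are: 0, 1, 4, 9, 16, 25, 0, 13, 28, 9, 28, 13, 0, 25, 16, 9, 4, 1, 0, 1, 4, 9, 16, 25, 0, 13, 28, 9, 28, 13, 0, 25, 16, 9, 4, 1.
The distinct values are {0, 1, 4, 9, 13, 16, 25, 28}; there are 8 of them.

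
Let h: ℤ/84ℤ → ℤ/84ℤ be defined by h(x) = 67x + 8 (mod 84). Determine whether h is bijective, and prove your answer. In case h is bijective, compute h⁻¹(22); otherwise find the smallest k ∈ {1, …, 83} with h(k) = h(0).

14

By definition, injectivity means: for all x_1, x_2 in the domain, h(x_1) = h(x_2) implies x_1 = x_2.
Suppose h(x_1) = h(x_2) in ℤ/84ℤ. Then 67x_1 + 8 ≡ 67x_2 + 8 (mod 84), therefore 67(x_1 − x_2) ≡ 0 (mod 84).
Since gcd(67, 84) = 1, 67 is invertible modulo 84, therefore x_1 − x_2 ≡ 0 (mod 84), i.e. x_1 = x_2.
We now compute 67⁻¹ mod 84 explicitly. Euclid's algorithm: 84 = 1·67 + 17, 67 = 3·17 + 16, 17 = 1·16 + 1; back-substituting gives 1 = 79·67 − 63·84, so 67⁻¹ ≡ 79 (mod 84).
For any y ∈ ℤ/84ℤ, x = 79(y − 8) mod 84 satisfies h(x) = 67·79(y − 8) + 8 ≡ y (since 67·79 ≡ 1 mod 84). So every y has a preimage.
Therefore h is bijective.
Since h is bijective, we find h⁻¹(22): we need 67x ≡ 22 − 8 ≡ 14 (mod 84). Using 67⁻¹ = 79: x ≡ 79·14 = 1106 = 13·84 + 14, so x = 14.
Check: h(14) = 67·14 + 8 = 946 = 11·84 + 22 ≡ 22 (mod 84).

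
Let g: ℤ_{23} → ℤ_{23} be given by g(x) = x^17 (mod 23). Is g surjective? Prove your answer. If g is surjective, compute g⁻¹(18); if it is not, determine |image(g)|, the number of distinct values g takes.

Since 23 is prime, the nonzero elements of ℤ_{23} form a cyclic group of order 22.
As gcd(17, 22) = 1, raising to the 17th power is a bijection on this group: if x_1^17 ≡ x_2^17 then (x_1x_2^{−1})^17 = 1, and the only element of order dividing gcd(17, 22) = 1 is 1, so x_1 = x_2.
With g(0) = 0 this makes g injective on all of ℤ_{23}, hence bijective (finite equal-size domain and codomain). In particular g is surjective.
Since g is surjective, we find the preimage of 18. The inverse of x ↦ x^17 on (ℤ_{23})^× is x ↦ x^13, because 17·13 = 221 = 10·22 + 1 ≡ 1 (mod 22) and x^{22} = 1 for x ≠ 0 (Fermat). So g⁻¹(18) = 18^13 mod 23.
Repeated squaring mod 23: 18^1 ≡ 18, 18^2 ≡ 18² = 324 ≡ 2, 18^4 ≡ 2² = 4, 18^8 ≡ 4² = 16. Since 13 = 8 + 4 + 1, 18^13 ≡ 16·4·18: 16·4 = 64 ≡ 18, then 18·18 = 324 ≡ 2. So 18^13 ≡ 2 (mod 23).
Hence g⁻¹(18) = 2.

2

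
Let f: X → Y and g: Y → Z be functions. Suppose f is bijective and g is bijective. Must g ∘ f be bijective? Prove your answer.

Injectivity: if g(f(a)) = g(f(b)) then f(a) = f(b) (g injective) so a = b (f injective).
Surjectivity: for c ∈ Z pick b with g(b) = c, then a with f(a) = b; then (g ∘ f)(a) = c.
Hence g ∘ f is bijective.

bijective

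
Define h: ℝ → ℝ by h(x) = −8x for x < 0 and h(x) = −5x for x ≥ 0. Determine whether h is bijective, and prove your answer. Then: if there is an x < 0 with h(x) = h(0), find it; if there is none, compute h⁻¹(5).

Both pieces are strictly decreasing (slopes −8 and −5), so each is injective on its own interval.
The left piece maps (−∞, 0) onto (0, ∞); the right piece maps [0, ∞) onto (−∞, 0].
Since 0 = 0, the images partition ℝ: h is injective and surjective, hence bijective.
Because the two images are disjoint, no x < 0 has h(x) = h(0), so we compute h⁻¹(5): 5 lies in (0, ∞), so solve −8x = 5: x = (5 − 0)/(−8) = −5/8.

-5/8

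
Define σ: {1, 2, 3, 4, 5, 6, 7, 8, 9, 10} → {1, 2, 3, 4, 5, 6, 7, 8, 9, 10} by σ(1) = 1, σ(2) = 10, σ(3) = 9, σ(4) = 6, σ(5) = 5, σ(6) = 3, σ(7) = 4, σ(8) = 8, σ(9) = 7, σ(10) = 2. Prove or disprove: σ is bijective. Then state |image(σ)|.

10

The values 1, 10, 9, 6, 5, 3, 4, 8, 7, 2 are a permutation of {1, 2, 3, 4, 5, 6, 7, 8, 9, 10}: each element appears exactly once.
So σ is injective and surjective, hence bijective.
The image of σ is {1, 2, 3, 4, 5, 6, 7, 8, 9, 10}, which has 10 elements.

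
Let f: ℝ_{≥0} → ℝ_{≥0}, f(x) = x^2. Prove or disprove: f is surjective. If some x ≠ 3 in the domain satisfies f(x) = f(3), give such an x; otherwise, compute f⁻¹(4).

For any y ∈ ℝ_{≥0}, x = y^{1/2} ∈ ℝ_{≥0} gives f(x) = y, so f is surjective.
Since x ↦ x^2 is strictly increasing on ℝ_{≥0}, it is injective there, so no x ≠ 3 in the domain has f(x) = f(3). We therefore compute f⁻¹(4) = 4^{1/2} = 2 (indeed 2^2 = 4).

2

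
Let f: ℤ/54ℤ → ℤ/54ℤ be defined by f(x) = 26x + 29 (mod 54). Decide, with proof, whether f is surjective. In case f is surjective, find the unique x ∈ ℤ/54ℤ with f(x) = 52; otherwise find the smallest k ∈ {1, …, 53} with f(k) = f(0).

27

Since gcd(26, 54) = 2, we have 26x ≡ 0 (mod 2) for all x, so f(x) ≡ 1 (mod 2).
But 0 ≢ 1 (mod 2), so 0 ∈ ℤ/54ℤ has no preimage. Thus f is not surjective.
Since f is not surjective, we find the least positive k with f(k) = f(0): this means 26k ≡ 0 (mod 54), i.e. 54 ∣ 26k. Since gcd(26, 54) = 2, dividing through by 2 this holds exactly when 27 ∣ 13k, and as gcd(13, 27) = 1, exactly when 27 ∣ k.
The smallest positive such k is 27.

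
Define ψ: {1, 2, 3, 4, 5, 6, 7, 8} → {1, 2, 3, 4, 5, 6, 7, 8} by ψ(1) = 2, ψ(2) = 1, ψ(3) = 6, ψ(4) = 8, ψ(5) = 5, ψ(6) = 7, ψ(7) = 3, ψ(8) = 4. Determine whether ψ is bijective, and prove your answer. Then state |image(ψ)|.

8

The values 2, 1, 6, 8, 5, 7, 3, 4 are a permutation of {1, 2, 3, 4, 5, 6, 7, 8}: each element appears exactly once.
So ψ is injective and surjective, hence bijective.
The image of ψ is {1, 2, 3, 4, 5, 6, 7, 8}, which has 8 elements.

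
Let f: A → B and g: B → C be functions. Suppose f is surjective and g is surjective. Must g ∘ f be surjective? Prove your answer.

Let c ∈ C. Since g is surjective, there is b ∈ B with g(b) = c. Since f is surjective, there is a ∈ A with f(a) = b.
Then (g ∘ f)(a) = g(b) = c. Therefore g ∘ f is surjective.

surjective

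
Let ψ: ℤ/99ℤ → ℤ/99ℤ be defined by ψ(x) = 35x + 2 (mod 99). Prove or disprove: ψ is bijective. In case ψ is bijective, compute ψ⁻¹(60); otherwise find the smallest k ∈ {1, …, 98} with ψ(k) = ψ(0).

Recall: injectivity means: for all u, v in the domain, ψ(u) = ψ(v) implies u = v.
Suppose ψ(u) = ψ(v) in ℤ/99ℤ. Then 35u + 2 ≡ 35v + 2 (mod 99), hence 35(u − v) ≡ 0 (mod 99).
Since gcd(35, 99) = 1, 35 is invertible modulo 99, hence u − v ≡ 0 (mod 99), i.e. u = v.
We now compute 35⁻¹ mod 99 explicitly. Euclid's algorithm: 99 = 2·35 + 29, 35 = 1·29 + 6, 29 = 4·6 + 5, 6 = 1·5 + 1; back-substituting gives 1 = 17·35 − 6·99, so 35⁻¹ ≡ 17 (mod 99).
Then y ↦ 17(y − 2) is a two-sided inverse to ψ, so every y ∈ ℤ/99ℤ has a preimage.
Hence ψ is bijective.
Since ψ is bijective, we compute ψ⁻¹(60): solve 35x + 2 ≡ 60 (mod 99), i.e. 35x ≡ 58 (mod 99).
Multiplying by 35⁻¹ = 17 gives x ≡ 17·58 = 986 = 9·99 + 95 ≡ 95 (mod 99).
Check: ψ(95) = 35·95 + 2 = 3327 = 33·99 + 60 ≡ 60 (mod 99).

95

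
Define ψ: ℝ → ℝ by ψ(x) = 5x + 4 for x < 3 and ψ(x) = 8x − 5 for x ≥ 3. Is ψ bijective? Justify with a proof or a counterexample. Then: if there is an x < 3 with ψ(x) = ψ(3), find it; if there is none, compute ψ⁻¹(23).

7/2

Both pieces are strictly increasing (slopes 5 and 8), so each is injective on its own interval.
The left piece maps (−∞, 3) onto (−∞, 19); the right piece maps [3, ∞) onto [19, ∞).
Since 19 = 19, the images partition ℝ: ψ is injective and surjective, hence bijective.
Because the two images are disjoint, no x < 3 has ψ(x) = ψ(3), so we compute ψ⁻¹(23): 23 lies in [19, ∞), so solve 8x − 5 = 23: x = (23 + 5)/8 = 7/2.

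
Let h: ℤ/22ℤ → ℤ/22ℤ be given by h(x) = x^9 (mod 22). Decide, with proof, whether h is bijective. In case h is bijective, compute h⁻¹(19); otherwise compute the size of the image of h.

Computing x^9 mod 22 for each x (by repeated squaring, reducing mod 22 at every step), the values h(0), h(1), …, h(21) are: 0, 1, 6, 15, 14, 9, 2, 19, 18, 5, 10, 11, 12, 17, 4, 3, 20, 13, 8, 7, 16, 21.
Every element of ℤ/22ℤ appears exactly once in this list, so h is a bijection, and in particular bijective.
Since h is bijective, we read off the preimage of 19 from the same table: h(7) = 19, so h⁻¹(19) = 7.

7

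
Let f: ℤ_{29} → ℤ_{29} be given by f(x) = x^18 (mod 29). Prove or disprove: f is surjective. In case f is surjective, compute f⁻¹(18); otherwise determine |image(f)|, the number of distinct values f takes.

f(14): Repeated squaring mod 29: 14^1 ≡ 14, 14^2 ≡ 14² = 196 ≡ 22, 14^4 ≡ 22² = 484 ≡ 20, 14^8 ≡ 20² = 400 ≡ 23, 14^16 ≡ 23² = 529 ≡ 7. Since 18 = 16 + 2, 14^18 ≡ 7·22: 7·22 = 154 ≡ 9. So 14^18 ≡ 9 (mod 29).
f(15): Repeated squaring mod 29: 15^1 ≡ 15, 15^2 ≡ 15² = 225 ≡ 22, 15^4 ≡ 22² = 484 ≡ 20, 15^8 ≡ 20² = 400 ≡ 23, 15^16 ≡ 23² = 529 ≡ 7. Since 18 = 16 + 2, 15^18 ≡ 7·22: 7·22 = 154 ≡ 9. So 15^18 ≡ 9 (mod 29).
So f(14) = f(15) = 9 while 14 ≠ 15, hence f is not injective.
A non-injective map from the 29-element set ℤ_{29} to itself takes at most 28 distinct values, so it cannot be surjective. Thus f is not surjective.
Since f is not surjective, we determine |image(f)|. Computing x^18 mod 29 for each x (by repeated squaring, reducing mod 29 at every step), the values f(0), f(1), …, f(28) are: 0, 1, 13, 6, 24, 16, 20, 23, 22, 7, 5, 4, 28, 25, 9, 9, 25, 28, 4, 5, 7, 22, 23, 20, 16, 24, 6, 13, 1.
The distinct values are {0, 1, 4, 5, 6, 7, 9, 13, 16, 20, 22, 23, 24, 25, 28}; there are 15 of them.

15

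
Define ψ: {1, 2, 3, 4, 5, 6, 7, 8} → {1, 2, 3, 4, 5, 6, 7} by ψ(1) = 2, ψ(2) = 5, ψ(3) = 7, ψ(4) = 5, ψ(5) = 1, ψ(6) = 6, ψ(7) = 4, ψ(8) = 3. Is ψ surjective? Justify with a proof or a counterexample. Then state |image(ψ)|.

7

Every element of the codomain has a preimage: 1 = ψ(5), 2 = ψ(1), 3 = ψ(8), 4 = ψ(7), 5 = ψ(2), 6 = ψ(6), 7 = ψ(3).
Therefore ψ is surjective.
The image of ψ is {1, 2, 3, 4, 5, 6, 7}, which has 7 elements.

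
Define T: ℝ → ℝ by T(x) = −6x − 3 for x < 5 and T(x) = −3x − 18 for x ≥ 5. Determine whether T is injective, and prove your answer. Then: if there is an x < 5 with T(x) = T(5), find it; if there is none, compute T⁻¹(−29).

13/3

Both pieces are strictly decreasing (slopes −6 and −3), so each is injective on its own interval.
The left piece maps (−∞, 5) onto (−33, ∞); the right piece maps [5, ∞) onto (−∞, −33].
These images are disjoint, so no value is attained by both pieces. Therefore T is injective.
Because the two images are disjoint, no x < 5 has T(x) = T(5), so we compute T⁻¹(−29): −29 lies in (−33, ∞), so solve −6x − 3 = −29: x = (−29 + 3)/(−6) = 13/3.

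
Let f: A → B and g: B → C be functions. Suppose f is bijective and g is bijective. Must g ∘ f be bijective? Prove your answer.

Injectivity: if g(f(s)) = g(f(t)) then f(s) = f(t) (g injective) so s = t (f injective).
Surjectivity: for c ∈ C pick b with g(b) = c, then a with f(a) = b; then (g ∘ f)(a) = c.
Hence g ∘ f is bijective.

bijective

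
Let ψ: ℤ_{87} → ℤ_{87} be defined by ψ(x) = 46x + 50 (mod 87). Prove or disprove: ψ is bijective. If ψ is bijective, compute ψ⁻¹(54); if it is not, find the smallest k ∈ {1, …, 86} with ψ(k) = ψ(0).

Recall that ψ is injective when ψ(a) = ψ(b) forces a = b.
If ψ(a) = ψ(b), then 46a ≡ 46b (mod 87). Because gcd(46, 87) = 1, we may cancel 46 to get a ≡ b (mod 87).
We now compute 46⁻¹ mod 87 explicitly. Euclid's algorithm: 87 = 1·46 + 41, 46 = 1·41 + 5, 41 = 8·5 + 1; back-substituting gives 1 = 70·46 − 37·87, so 46⁻¹ ≡ 70 (mod 87).
For any y ∈ ℤ_{87}, x = 70(y − 50) mod 87 satisfies ψ(x) = 46·70(y − 50) + 50 ≡ y (since 46·70 ≡ 1 mod 87). So every y has a preimage.
Hence ψ is bijective.
Since ψ is bijective, we compute ψ⁻¹(54): solve 46x + 50 ≡ 54 (mod 87), i.e. 46x ≡ 4 (mod 87).
Multiplying by 46⁻¹ = 70 gives x ≡ 70·4 = 280 = 3·87 + 19 ≡ 19 (mod 87).
Check: ψ(19) = 46·19 + 50 = 924 = 10·87 + 54 ≡ 54 (mod 87).

19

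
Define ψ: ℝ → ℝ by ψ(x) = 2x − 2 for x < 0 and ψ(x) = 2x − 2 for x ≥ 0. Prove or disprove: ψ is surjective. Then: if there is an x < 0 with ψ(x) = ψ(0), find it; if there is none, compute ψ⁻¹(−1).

Both pieces are strictly increasing (slopes 2 and 2), so each is injective on its own interval.
The left piece maps (−∞, 0) onto (−∞, −2); the right piece maps [0, ∞) onto [−2, ∞).
These images together cover ℝ, so ψ is surjective.
Because the two images are disjoint, no x < 0 has ψ(x) = ψ(0), so we compute ψ⁻¹(−1): −1 lies in [−2, ∞), so solve 2x − 2 = −1: x = (−1 + 2)/2 = 1/2.

1/2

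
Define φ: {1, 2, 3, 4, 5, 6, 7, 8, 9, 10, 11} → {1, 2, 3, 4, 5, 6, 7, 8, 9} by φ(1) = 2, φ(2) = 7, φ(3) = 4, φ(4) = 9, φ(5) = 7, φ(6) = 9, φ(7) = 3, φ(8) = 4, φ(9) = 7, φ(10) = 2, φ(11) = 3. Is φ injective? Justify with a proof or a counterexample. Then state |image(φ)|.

5

φ(2) = 7 = φ(5) with 2 ≠ 5, so φ is not injective.
The image of φ is {2, 3, 4, 7, 9}, which has 5 elements.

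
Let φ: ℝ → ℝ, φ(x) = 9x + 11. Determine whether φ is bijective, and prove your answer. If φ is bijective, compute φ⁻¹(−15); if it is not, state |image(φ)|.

-26/9

Suppose φ(s) = φ(t). Then 9s + 11 = 9t + 11, therefore 9s = 9t, thus s = t.
For any y ∈ ℝ, x = (y − 11)/9 satisfies φ(x) = y.
Hence φ is bijective.
Since φ is bijective, we compute φ⁻¹(−15) = (−15 − 11)/9 = −26/9.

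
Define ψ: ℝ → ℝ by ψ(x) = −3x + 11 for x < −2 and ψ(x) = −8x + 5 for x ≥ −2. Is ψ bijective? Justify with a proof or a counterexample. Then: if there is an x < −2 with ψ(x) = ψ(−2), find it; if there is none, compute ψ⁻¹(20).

-10/3

Both pieces are strictly decreasing (slopes −3 and −8), so each is injective on its own interval.
The left piece maps (−∞, −2) onto (17, ∞); the right piece maps [−2, ∞) onto (−∞, 21].
These images overlap. In particular ψ(−2) = 21 (right piece), and solving −3x + 11 = 21 on the left piece gives x = −10/3 < −2.
So ψ(−10/3) = ψ(−2) with −10/3 ≠ −2, and ψ is not injective, hence not bijective. This x = −10/3 is the requested value below −2.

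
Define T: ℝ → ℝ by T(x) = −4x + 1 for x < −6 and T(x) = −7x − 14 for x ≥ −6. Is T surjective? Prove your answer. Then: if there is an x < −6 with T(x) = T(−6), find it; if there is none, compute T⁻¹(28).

-27/4

Both pieces are strictly decreasing (slopes −4 and −7), so each is injective on its own interval.
The left piece maps (−∞, −6) onto (25, ∞); the right piece maps [−6, ∞) onto (−∞, 28].
The union (25, ∞) ∪ (−∞, 28] covers ℝ, so T is surjective.
For the follow-up: the images overlap, so an x < −6 with T(x) = T(−6) exists. T(−6) = 28; solving −4x + 1 = 28 for x < −6 gives x = (28 − 1)/(−4) = −27/4.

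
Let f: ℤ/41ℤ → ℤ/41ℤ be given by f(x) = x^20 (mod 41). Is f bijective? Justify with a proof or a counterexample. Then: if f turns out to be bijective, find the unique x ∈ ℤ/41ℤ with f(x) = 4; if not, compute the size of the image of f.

3

f(1) = 1^20 = 1.
f(2): Repeated squaring mod 41: 2^1 ≡ 2, 2^2 ≡ 2² = 4, 2^4 ≡ 4² = 16, 2^8 ≡ 16² = 256 ≡ 10, 2^16 ≡ 10² = 100 ≡ 18. Since 20 = 16 + 4, 2^20 ≡ 18·16: 18·16 = 288 ≡ 1. So 2^20 ≡ 1 (mod 41).
So f(1) = f(2) = 1 while 1 ≠ 2, so f is not injective, hence not bijective.
Since f is not bijective, we determine |image(f)|. Computing x^20 mod 41 for each x (by repeated squaring, reducing mod 41 at every step), the values f(0), f(1), …, f(40) are: 0, 1, 1, 40, 1, 1, 40, 40, 1, 1, 1, 40, 40, 40, 40, 40, 1, 40, 1, 40, 1, 1, 40, 1, 40, 1, 40, 40, 40, 40, 40, 1, 1, 1, 40, 40, 1, 1, 40, 1, 1.
The distinct values are {0, 1, 40}; there are 3 of them.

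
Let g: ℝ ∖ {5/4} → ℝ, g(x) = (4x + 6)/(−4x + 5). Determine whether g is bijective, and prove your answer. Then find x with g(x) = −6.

9/5

If g(x) = −1, cross-multiplying gives −4(4x + 6) = 4(−4x + 5), which simplifies to −24 = 20 — false.  So −1 has no preimage and g is not surjective.
Thus g is not bijective.
Solving g(x) = −6: cross-multiplying gives 4x + 6 = −6(−4x + 5), which rearranges to −20x = −36, so x = 9/5.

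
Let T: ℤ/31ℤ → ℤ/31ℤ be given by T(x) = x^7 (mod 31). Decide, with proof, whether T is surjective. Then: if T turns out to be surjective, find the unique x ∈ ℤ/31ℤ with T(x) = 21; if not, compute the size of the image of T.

Since 31 is prime, the nonzero elements of ℤ/31ℤ form a cyclic group of order 30.
As gcd(7, 30) = 1, raising to the 7th power is a bijection on this group: if u^7 ≡ v^7 then (uv^{−1})^7 = 1, and the only element of order dividing gcd(7, 30) = 1 is 1, so u = v.
With T(0) = 0 this makes T injective on all of ℤ/31ℤ, hence bijective (finite equal-size domain and codomain). In particular T is surjective.
Since T is surjective, we find the preimage of 21. The inverse of x ↦ x^7 on (ℤ/31ℤ)^× is x ↦ x^13, because 7·13 = 91 = 3·30 + 1 ≡ 1 (mod 30) and x^{30} = 1 for x ≠ 0 (Fermat). So T⁻¹(21) = 21^13 mod 31.
Repeated squaring mod 31: 21^1 ≡ 21, 21^2 ≡ 21² = 441 ≡ 7, 21^4 ≡ 7² = 49 ≡ 18, 21^8 ≡ 18² = 324 ≡ 14. Since 13 = 8 + 4 + 1, 21^13 ≡ 14·18·21: 14·18 = 252 ≡ 4, then 4·21 = 84 ≡ 22. So 21^13 ≡ 22 (mod 31).
Hence T⁻¹(21) = 22.

22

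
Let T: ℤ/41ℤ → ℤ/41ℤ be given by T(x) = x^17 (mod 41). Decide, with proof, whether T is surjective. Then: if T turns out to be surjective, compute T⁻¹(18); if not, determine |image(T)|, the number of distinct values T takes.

10

Since 41 is prime, the nonzero elements of ℤ/41ℤ form a cyclic group of order 40.
As gcd(17, 40) = 1, raising to the 17th power is a bijection on this group: if s^17 ≡ t^17 then (st^{−1})^17 = 1, and the only element of order dividing gcd(17, 40) = 1 is 1, so s = t.
With T(0) = 0 this makes T injective on all of ℤ/41ℤ, hence bijective (finite equal-size domain and codomain). In particular T is surjective.
Since T is surjective, we find the preimage of 18. The inverse of x ↦ x^17 on (ℤ/41ℤ)^× is x ↦ x^33, because 17·33 = 561 = 14·40 + 1 ≡ 1 (mod 40) and x^{40} = 1 for x ≠ 0 (Fermat). So T⁻¹(18) = 18^33 mod 41.
Repeated squaring mod 41: 18^1 ≡ 18, 18^2 ≡ 18² = 324 ≡ 37, 18^4 ≡ 37² = 1369 ≡ 16, 18^8 ≡ 16² = 256 ≡ 10, 18^16 ≡ 10² = 100 ≡ 18, 18^32 ≡ 18² = 324 ≡ 37. Since 33 = 32 + 1, 18^33 ≡ 37·18: 37·18 = 666 ≡ 10. So 18^33 ≡ 10 (mod 41).
Hence T⁻¹(18) = 10.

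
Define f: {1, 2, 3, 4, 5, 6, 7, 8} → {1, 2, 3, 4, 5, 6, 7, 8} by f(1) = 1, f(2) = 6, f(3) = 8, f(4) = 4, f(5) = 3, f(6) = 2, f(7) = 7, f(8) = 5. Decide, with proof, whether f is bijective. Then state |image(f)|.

The values 1, 6, 8, 4, 3, 2, 7, 5 are a permutation of {1, 2, 3, 4, 5, 6, 7, 8}: each element appears exactly once.
So f is injective and surjective, hence bijective.
The image of f is {1, 2, 3, 4, 5, 6, 7, 8}, which has 8 elements.

8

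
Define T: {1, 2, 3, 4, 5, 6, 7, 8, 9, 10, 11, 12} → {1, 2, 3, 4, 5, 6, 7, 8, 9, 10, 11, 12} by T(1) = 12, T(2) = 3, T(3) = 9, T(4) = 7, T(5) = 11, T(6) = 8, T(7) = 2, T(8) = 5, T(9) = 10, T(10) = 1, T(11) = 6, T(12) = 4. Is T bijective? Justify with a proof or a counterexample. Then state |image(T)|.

12

The values 12, 3, 9, 7, 11, 8, 2, 5, 10, 1, 6, 4 are a permutation of {1, 2, 3, 4, 5, 6, 7, 8, 9, 10, 11, 12}: each element appears exactly once.
So T is injective and surjective, hence bijective.
The image of T is {1, 2, 3, 4, 5, 6, 7, 8, 9, 10, 11, 12}, which has 12 elements.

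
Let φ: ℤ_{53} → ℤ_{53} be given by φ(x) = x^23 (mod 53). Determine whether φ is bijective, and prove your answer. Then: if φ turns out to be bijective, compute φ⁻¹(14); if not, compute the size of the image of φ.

Since 53 is prime, the nonzero elements of ℤ_{53} form a cyclic group of order 52.
As gcd(23, 52) = 1, raising to the 23rd power is a bijection on this group: if u^23 ≡ v^23 then (uv^{−1})^23 = 1, and the only element of order dividing gcd(23, 52) = 1 is 1, so u = v.
With φ(0) = 0 this makes φ injective on all of ℤ_{53}, hence bijective (finite equal-size domain and codomain). In particular φ is bijective.
Since φ is bijective, we find the preimage of 14. The inverse of x ↦ x^23 on (ℤ_{53})^× is x ↦ x^43, because 23·43 = 989 = 19·52 + 1 ≡ 1 (mod 52) and x^{52} = 1 for x ≠ 0 (Fermat). So φ⁻¹(14) = 14^43 mod 53.
Repeated squaring mod 53: 14^1 ≡ 14, 14^2 ≡ 14² = 196 ≡ 37, 14^4 ≡ 37² = 1369 ≡ 44, 14^8 ≡ 44² = 1936 ≡ 28, 14^16 ≡ 28² = 784 ≡ 42, 14^32 ≡ 42² = 1764 ≡ 15. Since 43 = 32 + 8 + 2 + 1, 14^43 ≡ 15·28·37·14: 15·28 = 420 ≡ 49, then 49·37 = 1813 ≡ 11, then 11·14 = 154 ≡ 48. So 14^43 ≡ 48 (mod 53).
Hence φ⁻¹(14) = 48.

48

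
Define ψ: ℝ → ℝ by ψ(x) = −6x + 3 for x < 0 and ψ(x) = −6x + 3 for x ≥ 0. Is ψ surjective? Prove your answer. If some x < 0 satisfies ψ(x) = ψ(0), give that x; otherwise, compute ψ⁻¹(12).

Both pieces are strictly decreasing (slopes −6 and −6), so each is injective on its own interval.
The left piece maps (−∞, 0) onto (3, ∞); the right piece maps [0, ∞) onto (−∞, 3].
These images together cover ℝ, so ψ is surjective.
Because the two images are disjoint, no x < 0 has ψ(x) = ψ(0), so we compute ψ⁻¹(12): 12 lies in (3, ∞), so solve −6x + 3 = 12: x = (12 − 3)/(−6) = −3/2.

-3/2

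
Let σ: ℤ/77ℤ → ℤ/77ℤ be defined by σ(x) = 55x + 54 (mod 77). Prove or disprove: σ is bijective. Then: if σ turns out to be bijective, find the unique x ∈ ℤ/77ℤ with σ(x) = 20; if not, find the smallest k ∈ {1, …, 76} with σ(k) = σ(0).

7

We have gcd(55, 77) = 11 > 1. Taking s = 0 and t = 7: σ(0) = 54 and σ(7) = 55·7 + 54 = 439 ≡ 54 (mod 77).
So σ(0) = σ(7) while 0 ≠ 7, thus σ is not injective, hence not bijective.
Since σ is not bijective, we find the least positive k with σ(k) = σ(0): this means 55k ≡ 0 (mod 77), i.e. 77 ∣ 55k. Since gcd(55, 77) = 11, dividing through by 11 this holds exactly when 7 ∣ 5k, and as gcd(5, 7) = 1, exactly when 7 ∣ k.
The smallest positive such k is 7.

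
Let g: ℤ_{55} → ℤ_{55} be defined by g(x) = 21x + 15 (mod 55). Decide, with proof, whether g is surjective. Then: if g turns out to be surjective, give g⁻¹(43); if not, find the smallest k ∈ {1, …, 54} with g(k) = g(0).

38

Recall: surjectivity means every element of the codomain has a preimage under g.
Since gcd(21, 55) = 1, 21 is invertible modulo 55. Euclid's algorithm: 55 = 2·21 + 13, 21 = 1·13 + 8, 13 = 1·8 + 5, 8 = 1·5 + 3, 5 = 1·3 + 2, 3 = 1·2 + 1; back-substituting gives 1 = 21·21 − 8·55, so 21⁻¹ ≡ 21 (mod 55).
Then y ↦ 21(y − 15) is a two-sided inverse to g, so every y ∈ ℤ_{55} has a preimage.
Therefore g is surjective.
Since g is surjective, we compute g⁻¹(43): solve 21x + 15 ≡ 43 (mod 55), i.e. 21x ≡ 28 (mod 55).
Multiplying by 21⁻¹ = 21 gives x ≡ 21·28 = 588 = 10·55 + 38 ≡ 38 (mod 55).
Check: g(38) = 21·38 + 15 = 813 = 14·55 + 43 ≡ 43 (mod 55).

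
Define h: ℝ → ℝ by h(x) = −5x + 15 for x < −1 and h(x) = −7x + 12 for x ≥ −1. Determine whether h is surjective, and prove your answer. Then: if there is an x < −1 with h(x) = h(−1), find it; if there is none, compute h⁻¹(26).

-11/5

Both pieces are strictly decreasing (slopes −5 and −7), so each is injective on its own interval.
The left piece maps (−∞, −1) onto (20, ∞); the right piece maps [−1, ∞) onto (−∞, 19].
The union (20, ∞) ∪ (−∞, 19] omits the interval between 20 and 19; in particular 20 has no preimage. So h is not surjective.
Because the two images are disjoint, no x < −1 has h(x) = h(−1), so we compute h⁻¹(26): 26 lies in (20, ∞), so solve −5x + 15 = 26: x = (26 − 15)/(−5) = −11/5.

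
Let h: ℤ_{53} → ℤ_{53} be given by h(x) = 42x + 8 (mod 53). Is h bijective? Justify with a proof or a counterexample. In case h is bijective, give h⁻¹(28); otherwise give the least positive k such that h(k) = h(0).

3

Suppose h(a) = h(b) in ℤ_{53}. Then 42a + 8 ≡ 42b + 8 (mod 53), hence 42(a − b) ≡ 0 (mod 53).
Since gcd(42, 53) = 1, 42 is invertible modulo 53, hence a − b ≡ 0 (mod 53), i.e. a = b.
We now compute 42⁻¹ mod 53 explicitly. Euclid's algorithm: 53 = 1·42 + 11, 42 = 3·11 + 9, 11 = 1·9 + 2, 9 = 4·2 + 1; back-substituting gives 1 = 24·42 − 19·53, so 42⁻¹ ≡ 24 (mod 53).
For any y ∈ ℤ_{53}, x = 24(y − 8) mod 53 satisfies h(x) = 42·24(y − 8) + 8 ≡ y (since 42·24 ≡ 1 mod 53). So every y has a preimage.
So h is bijective.
Since h is bijective, we find h⁻¹(28): we need 42x ≡ 28 − 8 ≡ 20 (mod 53). Using 42⁻¹ = 24: x ≡ 24·20 = 480 = 9·53 + 3, so x = 3.
Check: h(3) = 42·3 + 8 = 134 = 2·53 + 28 ≡ 28 (mod 53).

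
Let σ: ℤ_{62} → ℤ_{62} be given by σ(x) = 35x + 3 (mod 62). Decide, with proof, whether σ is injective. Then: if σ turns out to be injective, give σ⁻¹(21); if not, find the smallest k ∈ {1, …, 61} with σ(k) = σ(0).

20

By definition, σ is injective if σ(x_1) = σ(x_2) implies x_1 = x_2.
Suppose σ(x_1) = σ(x_2) in ℤ_{62}. Then 35x_1 + 3 ≡ 35x_2 + 3 (mod 62), hence 35(x_1 − x_2) ≡ 0 (mod 62).
Since gcd(35, 62) = 1, 35 is invertible modulo 62, thus x_1 − x_2 ≡ 0 (mod 62), i.e. x_1 = x_2.
Therefore σ is injective.
We now compute 35⁻¹ mod 62 explicitly. Euclid's algorithm: 62 = 1·35 + 27, 35 = 1·27 + 8, 27 = 3·8 + 3, 8 = 2·3 + 2, 3 = 1·2 + 1; back-substituting gives 1 = 39·35 − 22·62, so 35⁻¹ ≡ 39 (mod 62).
Since σ is injective, we find σ⁻¹(21): we need 35x ≡ 21 − 3 ≡ 18 (mod 62). Using 35⁻¹ = 39: x ≡ 39·18 = 702 = 11·62 + 20, so x = 20.
Check: σ(20) = 35·20 + 3 = 703 = 11·62 + 21 ≡ 21 (mod 62).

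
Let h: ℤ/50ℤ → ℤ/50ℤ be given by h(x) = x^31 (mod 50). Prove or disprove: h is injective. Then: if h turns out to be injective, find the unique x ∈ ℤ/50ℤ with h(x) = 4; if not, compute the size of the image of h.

h(0) = 0^31 = 0.
h(10): Repeated squaring mod 50: 10^1 ≡ 10, 10^2 ≡ 10² = 100 ≡ 0, 10^4 ≡ 0² = 0, 10^8 ≡ 0² = 0, 10^16 ≡ 0² = 0. Since 31 = 16 + 8 + 4 + 2 + 1, 10^31 ≡ 0·0·0·0·10: 0·0 = 0, then 0·0 = 0, then 0·0 = 0, then 0·10 = 0. So 10^31 ≡ 0 (mod 50).
So h(0) = h(10) = 0 while 0 ≠ 10, so h is not injective.
Since h is not injective, we determine |image(h)|. Computing x^31 mod 50 for each x (by repeated squaring, reducing mod 50 at every step), the values h(0), h(1), …, h(49) are: 0, 1, 48, 47, 4, 25, 6, 43, 42, 9, 0, 11, 38, 37, 14, 25, 16, 33, 32, 19, 0, 21, 28, 27, 24, 25, 26, 23, 22, 29, 0, 31, 18, 17, 34, 25, 36, 13, 12, 39, 0, 41, 8, 7, 44, 25, 46, 3, 2, 49.
The distinct values are {0, 1, 2, 3, 4, 6, 7, 8, 9, 11, 12, 13, 14, 16, 17, 18, 19, 21, 22, 23, 24, 25, 26, 27, 28, 29, 31, 32, 33, 34, 36, 37, 38, 39, 41, 42, 43, 44, 46, 47, 48, 49}; there are 42 of them.

42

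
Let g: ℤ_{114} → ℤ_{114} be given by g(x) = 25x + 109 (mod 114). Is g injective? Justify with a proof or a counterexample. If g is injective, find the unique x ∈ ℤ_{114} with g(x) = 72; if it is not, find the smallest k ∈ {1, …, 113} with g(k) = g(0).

If g(a) = g(b), then 25a ≡ 25b (mod 114). Because gcd(25, 114) = 1, we may cancel 25 to get a ≡ b (mod 114).
Hence g is injective.
We now compute 25⁻¹ mod 114 explicitly. Euclid's algorithm: 114 = 4·25 + 14, 25 = 1·14 + 11, 14 = 1·11 + 3, 11 = 3·3 + 2, 3 = 1·2 + 1; back-substituting gives 1 = 73·25 − 16·114, so 25⁻¹ ≡ 73 (mod 114).
Since g is injective, we compute g⁻¹(72): solve 25x + 109 ≡ 72 (mod 114), i.e. 25x ≡ 77 (mod 114).
Multiplying by 25⁻¹ = 73 gives x ≡ 73·77 = 5621 = 49·114 + 35 ≡ 35 (mod 114).
Check: g(35) = 25·35 + 109 = 984 = 8·114 + 72 ≡ 72 (mod 114).

35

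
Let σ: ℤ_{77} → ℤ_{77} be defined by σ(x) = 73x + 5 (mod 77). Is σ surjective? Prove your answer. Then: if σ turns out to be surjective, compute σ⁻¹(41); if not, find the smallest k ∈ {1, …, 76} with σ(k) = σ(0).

Since gcd(73, 77) = 1, 73 is invertible modulo 77. Euclid's algorithm: 77 = 1·73 + 4, 73 = 18·4 + 1; back-substituting gives 1 = 19·73 − 18·77, so 73⁻¹ ≡ 19 (mod 77).
Then y ↦ 19(y − 5) is a two-sided inverse to σ, so every y ∈ ℤ_{77} has a preimage.
So σ is surjective.
Since σ is surjective, we compute σ⁻¹(41): solve 73x + 5 ≡ 41 (mod 77), i.e. 73x ≡ 36 (mod 77).
Multiplying by 73⁻¹ = 19 gives x ≡ 19·36 = 684 = 8·77 + 68 ≡ 68 (mod 77).
Check: σ(68) = 73·68 + 5 = 4969 = 64·77 + 41 ≡ 41 (mod 77).

68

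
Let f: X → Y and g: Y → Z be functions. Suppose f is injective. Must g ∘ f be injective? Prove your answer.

not injective

No. Take X = Y = Z = {1, 2}, f = identity (injective), and g(x) = 1 for every x.
Then (g ∘ f)(1) = 1 = (g ∘ f)(2) with 1 ≠ 2, so g ∘ f is not injective.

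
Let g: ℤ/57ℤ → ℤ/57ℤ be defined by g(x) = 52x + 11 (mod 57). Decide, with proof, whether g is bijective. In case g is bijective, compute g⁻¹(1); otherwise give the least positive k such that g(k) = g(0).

2

Suppose g(u) = g(v) in ℤ/57ℤ. Then 52u + 11 ≡ 52v + 11 (mod 57), so 52(u − v) ≡ 0 (mod 57).
Since gcd(52, 57) = 1, 52 is invertible modulo 57, so u − v ≡ 0 (mod 57), i.e. u = v.
We now compute 52⁻¹ mod 57 explicitly. Euclid's algorithm: 57 = 1·52 + 5, 52 = 10·5 + 2, 5 = 2·2 + 1; back-substituting gives 1 = 34·52 − 31·57, so 52⁻¹ ≡ 34 (mod 57).
Then y ↦ 34(y − 11) is a two-sided inverse to g, so every y ∈ ℤ/57ℤ has a preimage.
Hence g is bijective.
Since g is bijective, we compute g⁻¹(1): solve 52x + 11 ≡ 1 (mod 57), i.e. 52x ≡ 47 (mod 57).
Multiplying by 52⁻¹ = 34 gives x ≡ 34·47 = 1598 = 28·57 + 2 ≡ 2 (mod 57).
Check: g(2) = 52·2 + 11 = 115 = 2·57 + 1 ≡ 1 (mod 57).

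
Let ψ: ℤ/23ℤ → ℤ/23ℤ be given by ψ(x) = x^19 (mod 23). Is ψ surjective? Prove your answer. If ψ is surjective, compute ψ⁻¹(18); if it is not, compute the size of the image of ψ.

6

Since 23 is prime, the nonzero elements of ℤ/23ℤ form a cyclic group of order 22.
As gcd(19, 22) = 1, raising to the 19th power is a bijection on this group: if x_1^19 ≡ x_2^19 then (x_1x_2^{−1})^19 = 1, and the only element of order dividing gcd(19, 22) = 1 is 1, so x_1 = x_2.
With ψ(0) = 0 this makes ψ injective on all of ℤ/23ℤ, hence bijective (finite equal-size domain and codomain). In particular ψ is surjective.
Since ψ is surjective, we find the preimage of 18. The inverse of x ↦ x^19 on (ℤ/23ℤ)^× is x ↦ x^7, because 19·7 = 133 = 6·22 + 1 ≡ 1 (mod 22) and x^{22} = 1 for x ≠ 0 (Fermat). So ψ⁻¹(18) = 18^7 mod 23.
Repeated squaring mod 23: 18^1 ≡ 18, 18^2 ≡ 18² = 324 ≡ 2, 18^4 ≡ 2² = 4. Since 7 = 4 + 2 + 1, 18^7 ≡ 4·2·18: 4·2 = 8, then 8·18 = 144 ≡ 6. So 18^7 ≡ 6 (mod 23).
Hence ψ⁻¹(18) = 6.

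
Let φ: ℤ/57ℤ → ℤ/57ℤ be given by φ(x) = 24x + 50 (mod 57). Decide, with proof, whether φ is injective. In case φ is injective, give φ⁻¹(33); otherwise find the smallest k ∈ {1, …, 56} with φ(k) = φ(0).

19

Recall: φ is injective when φ(a) = φ(b) forces a = b.
We have gcd(24, 57) = 3 > 1. Taking a = 0 and b = 19: φ(0) = 50 and φ(19) = 24·19 + 50 = 506 ≡ 50 (mod 57).
So φ(0) = φ(19) while 0 ≠ 19, so φ is not injective.
Since φ is not injective, we find the least positive k with φ(k) = φ(0): this means 24k ≡ 0 (mod 57), i.e. 57 ∣ 24k. Since gcd(24, 57) = 3, dividing through by 3 this holds exactly when 19 ∣ 8k, and as gcd(8, 19) = 1, exactly when 19 ∣ k.
The smallest positive such k is 19.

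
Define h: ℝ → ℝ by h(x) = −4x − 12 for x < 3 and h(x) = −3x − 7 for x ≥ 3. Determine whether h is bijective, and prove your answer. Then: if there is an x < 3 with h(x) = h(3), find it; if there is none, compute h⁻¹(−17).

1

Both pieces are strictly decreasing (slopes −4 and −3), so each is injective on its own interval.
The left piece maps (−∞, 3) onto (−24, ∞); the right piece maps [3, ∞) onto (−∞, −16].
These images overlap. In particular h(3) = −16 (right piece), and solving −4x − 12 = −16 on the left piece gives x = 1 < 3.
So h(1) = h(3) with 1 ≠ 3, and h is not injective, hence not bijective. This x = 1 is the requested value below 3.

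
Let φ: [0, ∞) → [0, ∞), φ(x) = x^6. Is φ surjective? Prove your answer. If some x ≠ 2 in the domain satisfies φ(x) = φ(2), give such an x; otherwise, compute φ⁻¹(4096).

4

For any y ∈ [0, ∞), x = y^{1/6} ∈ [0, ∞) gives φ(x) = y, so φ is surjective.
Since x ↦ x^6 is strictly increasing on [0, ∞), it is injective there, so no x ≠ 2 in the domain has φ(x) = φ(2). We therefore compute φ⁻¹(4096) = 4096^{1/6} = 4 (indeed 4^6 = 4096).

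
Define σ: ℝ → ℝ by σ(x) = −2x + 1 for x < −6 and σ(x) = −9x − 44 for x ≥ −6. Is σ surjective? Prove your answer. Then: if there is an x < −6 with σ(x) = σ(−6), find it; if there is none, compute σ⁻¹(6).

-50/9

Both pieces are strictly decreasing (slopes −2 and −9), so each is injective on its own interval.
The left piece maps (−∞, −6) onto (13, ∞); the right piece maps [−6, ∞) onto (−∞, 10].
The union (13, ∞) ∪ (−∞, 10] omits the interval between 13 and 10; in particular 13 has no preimage. So σ is not surjective.
Because the two images are disjoint, no x < −6 has σ(x) = σ(−6), so we compute σ⁻¹(6): 6 lies in (−∞, 10], so solve −9x − 44 = 6: x = (6 + 44)/(−9) = −50/9.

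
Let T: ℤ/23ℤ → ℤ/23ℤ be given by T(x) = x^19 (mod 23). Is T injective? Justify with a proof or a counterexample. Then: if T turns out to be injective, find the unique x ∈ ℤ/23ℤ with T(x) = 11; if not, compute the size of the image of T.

Since 23 is prime, the nonzero elements of ℤ/23ℤ form a cyclic group of order 22.
As gcd(19, 22) = 1, raising to the 19th power is a bijection on this group: if x_1^19 ≡ x_2^19 then (x_1x_2^{−1})^19 = 1, and the only element of order dividing gcd(19, 22) = 1 is 1, so x_1 = x_2.
With T(0) = 0 this makes T injective on all of ℤ/23ℤ, hence bijective (finite equal-size domain and codomain). In particular T is injective.
Since T is injective, we find the preimage of 11. The inverse of x ↦ x^19 on (ℤ/23ℤ)^× is x ↦ x^7, because 19·7 = 133 = 6·22 + 1 ≡ 1 (mod 22) and x^{22} = 1 for x ≠ 0 (Fermat). So T⁻¹(11) = 11^7 mod 23.
Repeated squaring mod 23: 11^1 ≡ 11, 11^2 ≡ 11² = 121 ≡ 6, 11^4 ≡ 6² = 36 ≡ 13. Since 7 = 4 + 2 + 1, 11^7 ≡ 13·6·11: 13·6 = 78 ≡ 9, then 9·11 = 99 ≡ 7. So 11^7 ≡ 7 (mod 23).
Hence T⁻¹(11) = 7.

7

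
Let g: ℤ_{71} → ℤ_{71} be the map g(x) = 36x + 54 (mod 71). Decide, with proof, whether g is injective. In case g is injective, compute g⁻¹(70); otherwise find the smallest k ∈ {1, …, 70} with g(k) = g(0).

By definition, g is injective if g(s) = g(t) implies s = t.
Suppose g(s) = g(t) in ℤ_{71}. Then 36s + 54 ≡ 36t + 54 (mod 71), therefore 36(s − t) ≡ 0 (mod 71).
Since gcd(36, 71) = 1, 36 is invertible modulo 71, hence s − t ≡ 0 (mod 71), i.e. s = t.
Thus g is injective.
We now compute 36⁻¹ mod 71 explicitly. Euclid's algorithm: 71 = 1·36 + 35, 36 = 1·35 + 1; back-substituting gives 1 = 2·36 − 1·71, so 36⁻¹ ≡ 2 (mod 71).
Since g is injective, we find g⁻¹(70): we need 36x ≡ 70 − 54 ≡ 16 (mod 71). Using 36⁻¹ = 2: x ≡ 2·16 = 32, so x = 32.
Check: g(32) = 36·32 + 54 = 1206 = 16·71 + 70 ≡ 70 (mod 71).

32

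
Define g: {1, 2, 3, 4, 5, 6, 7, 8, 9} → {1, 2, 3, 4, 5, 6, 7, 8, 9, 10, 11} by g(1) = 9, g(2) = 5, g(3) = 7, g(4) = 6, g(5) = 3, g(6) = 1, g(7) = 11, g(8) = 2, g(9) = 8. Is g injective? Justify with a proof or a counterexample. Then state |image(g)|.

The values g(1), …, g(9) are 9, 5, 7, 6, 3, 1, 11, 2, 8 — all distinct.
So g(x_1) = g(x_2) only when x_1 = x_2, and g is injective.
The image of g is {1, 2, 3, 5, 6, 7, 8, 9, 11}, which has 9 elements.

9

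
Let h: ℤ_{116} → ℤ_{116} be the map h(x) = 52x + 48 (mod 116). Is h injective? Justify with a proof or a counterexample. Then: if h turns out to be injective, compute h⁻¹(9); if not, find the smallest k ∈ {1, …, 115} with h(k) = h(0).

We have gcd(52, 116) = 4 > 1. Taking x_1 = 0 and x_2 = 29: h(0) = 48 and h(29) = 52·29 + 48 = 1556 ≡ 48 (mod 116).
So h(0) = h(29) while 0 ≠ 29, thus h is not injective.
Since h is not injective, we find the least positive k with h(k) = h(0): this means 52k ≡ 0 (mod 116), i.e. 116 ∣ 52k. Since gcd(52, 116) = 4, dividing through by 4 this holds exactly when 29 ∣ 13k, and as gcd(13, 29) = 1, exactly when 29 ∣ k.
The smallest positive such k is 29.

29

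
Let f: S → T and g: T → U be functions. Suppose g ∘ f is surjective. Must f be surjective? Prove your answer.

not surjective

No. Take S = {1}, T = {1, 2, 3, 4}, U = {1}, f(a) = 1 for every a ∈ S, and g(b) = 1 for every b ∈ T.
Then g ∘ f is surjective onto {1}, but 4 ∈ T has no preimage under f, so f is not surjective.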